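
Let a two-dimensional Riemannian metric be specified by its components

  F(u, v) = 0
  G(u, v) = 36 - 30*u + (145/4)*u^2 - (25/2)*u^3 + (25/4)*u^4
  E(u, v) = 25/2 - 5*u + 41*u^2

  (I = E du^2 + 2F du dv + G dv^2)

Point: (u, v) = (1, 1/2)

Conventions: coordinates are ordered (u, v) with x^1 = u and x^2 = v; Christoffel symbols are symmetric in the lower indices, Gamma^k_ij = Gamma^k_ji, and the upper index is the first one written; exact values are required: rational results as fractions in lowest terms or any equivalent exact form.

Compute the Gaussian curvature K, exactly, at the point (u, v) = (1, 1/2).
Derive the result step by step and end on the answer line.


E = 97/2, F = 0, G = 36, EG - F^2 = 1746 at the point
E_u = 77, E_v = 0, F_u = 0, F_v = 0, G_u = 30, G_v = 0
E_vv = 0, F_uv = 0, G_uu = 145/2
K follows from Brioschi's formula, (det M1 - det M2)/(EG - F^2)^2.
M1 = [[-E_vv/2 + F_uv - G_uu/2, E_u/2, F_u - E_v/2], [F_v - G_u/2, E, F], [G_v/2, F, G]] = [[-145/4, 77/2, 0], [-15, 97/2, 0], [0, 0, 36]]; det M1 = -85005/2
M2 = [[0, E_v/2, G_u/2], [E_v/2, E, F], [G_u/2, F, G]] = [[0, 0, 15], [0, 97/2, 0], [15, 0, 36]]; det M2 = -21825/2
det M1 - det M2 = -31590; K = -31590 / (1746)^2 = -195/18818

Answer: K = -195/18818


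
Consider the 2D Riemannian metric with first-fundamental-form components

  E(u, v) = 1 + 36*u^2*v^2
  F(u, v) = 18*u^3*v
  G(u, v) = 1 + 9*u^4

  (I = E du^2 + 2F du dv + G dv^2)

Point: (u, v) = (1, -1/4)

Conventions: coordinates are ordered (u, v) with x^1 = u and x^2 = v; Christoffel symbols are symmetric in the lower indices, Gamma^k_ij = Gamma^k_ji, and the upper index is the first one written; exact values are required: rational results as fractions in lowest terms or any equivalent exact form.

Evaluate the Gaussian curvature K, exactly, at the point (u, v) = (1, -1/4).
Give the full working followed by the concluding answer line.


E = 13/4, F = -9/2, G = 10, EG - F^2 = 49/4 at the point
E_u = 9/2, E_v = -18, F_u = -27/2, F_v = 18, G_u = 36, G_v = 0
E_vv = 72, F_uv = 54, G_uu = 108
The intrinsic route: Brioschi's K = (det M1 - det M2)/(EG - F^2)^2.
M1 = [[-E_vv/2 + F_uv - G_uu/2, E_u/2, F_u - E_v/2], [F_v - G_u/2, E, F], [G_v/2, F, G]] = [[-36, 9/4, -9/2], [0, 13/4, -9/2], [0, -9/2, 10]]; det M1 = -441
M2 = [[0, E_v/2, G_u/2], [E_v/2, E, F], [G_u/2, F, G]] = [[0, -9, 18], [-9, 13/4, -9/2], [18, -9/2, 10]]; det M2 = -405
det M1 - det M2 = -36; K = -36 / (49/4)^2 = -576/2401

Answer: K = -576/2401


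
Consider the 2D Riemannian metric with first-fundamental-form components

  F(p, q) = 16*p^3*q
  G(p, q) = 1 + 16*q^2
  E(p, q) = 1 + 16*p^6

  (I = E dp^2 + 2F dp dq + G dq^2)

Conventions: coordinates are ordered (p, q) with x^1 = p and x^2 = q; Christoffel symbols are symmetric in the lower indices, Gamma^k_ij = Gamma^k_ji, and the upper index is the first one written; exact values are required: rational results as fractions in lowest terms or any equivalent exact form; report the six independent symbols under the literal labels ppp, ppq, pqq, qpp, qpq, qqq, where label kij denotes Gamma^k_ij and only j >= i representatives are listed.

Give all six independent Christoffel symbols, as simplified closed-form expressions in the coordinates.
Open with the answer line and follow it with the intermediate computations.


Answer: Gamma_ppp = 48*p^5/(16*p^6 + 16*q^2 + 1), Gamma_ppq = 0, Gamma_pqq = 16*p^3/(16*p^6 + 16*q^2 + 1), Gamma_qpp = 48*p^2*q/(16*p^6 + 16*q^2 + 1), Gamma_qpq = 0, Gamma_qqq = 16*q/(16*p^6 + 16*q^2 + 1)

E = 1 + 16*p^6; F = 16*p^3*q; G = 1 + 16*q^2
Gamma^k_ij = (1/2) g^{kl} (d_i g_jl + d_j g_il - d_l g_ij), with g^inv = (1/(EG-F^2)) [[G, -F], [-F, E]]
first partials: E_p = 96*p^5, E_q = 0, F_p = 48*p^2*q, F_q = 16*p^3, G_p = 0, G_q = 32*q
D = EG - F^2 = 1 + 16*q^2 + 16*p^6
expanded: Gamma^p_pp = (G E_p - 2F F_p + F E_q)/(2D), Gamma^p_pq = (G E_q - F G_p)/(2D), Gamma^p_qq = (2G F_q - G G_p - F G_q)/(2D), Gamma^q_pp = (2E F_p - E E_q - F E_p)/(2D), Gamma^q_pq = (E G_p - F E_q)/(2D), Gamma^q_qq = (E G_q - 2F F_q + F G_p)/(2D); substitute and cancel common factors


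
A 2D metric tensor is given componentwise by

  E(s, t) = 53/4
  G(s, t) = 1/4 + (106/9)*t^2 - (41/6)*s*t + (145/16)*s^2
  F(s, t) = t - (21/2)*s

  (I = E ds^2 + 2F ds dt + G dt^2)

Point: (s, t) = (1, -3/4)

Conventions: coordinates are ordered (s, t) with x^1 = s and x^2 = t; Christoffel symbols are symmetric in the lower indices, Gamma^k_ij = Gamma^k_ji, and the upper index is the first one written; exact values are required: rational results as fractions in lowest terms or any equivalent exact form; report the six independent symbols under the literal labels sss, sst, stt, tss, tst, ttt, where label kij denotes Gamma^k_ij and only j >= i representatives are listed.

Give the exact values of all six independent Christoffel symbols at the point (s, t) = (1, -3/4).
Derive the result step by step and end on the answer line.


E = 53/4, F = -45/4, G = 337/16 at the point
E_s = 0, E_t = 0, F_s = -21/2, F_t = 1, G_s = 93/4, G_t = -49/2
EG - F^2 = 9761/64;  g^inv = (64/9761) * [[337/16, 45/4], [45/4, 53/4]]
first-kind symbols [ij,l] = (1/2)(d_i g_jl + d_j g_il - d_l g_ij): [ss,s] = E_s/2 = 0, [ss,t] = F_s - E_t/2 = -21/2, [st,s] = E_t/2 = 0, [st,t] = G_s/2 = 93/8, [tt,s] = F_t - G_s/2 = -85/8, [tt,t] = G_t/2 = -49/4
Gamma^s_ij = (G*[ij,s] - F*[ij,t])/(EG - F^2), Gamma^t_ij = (E*[ij,t] - F*[ij,s])/(EG - F^2)

Answer: Gamma_sss = -7560/9761, Gamma_sst = 8370/9761, Gamma_stt = -46285/19522, Gamma_tss = -8904/9761, Gamma_tst = 9858/9761, Gamma_ttt = -18038/9761


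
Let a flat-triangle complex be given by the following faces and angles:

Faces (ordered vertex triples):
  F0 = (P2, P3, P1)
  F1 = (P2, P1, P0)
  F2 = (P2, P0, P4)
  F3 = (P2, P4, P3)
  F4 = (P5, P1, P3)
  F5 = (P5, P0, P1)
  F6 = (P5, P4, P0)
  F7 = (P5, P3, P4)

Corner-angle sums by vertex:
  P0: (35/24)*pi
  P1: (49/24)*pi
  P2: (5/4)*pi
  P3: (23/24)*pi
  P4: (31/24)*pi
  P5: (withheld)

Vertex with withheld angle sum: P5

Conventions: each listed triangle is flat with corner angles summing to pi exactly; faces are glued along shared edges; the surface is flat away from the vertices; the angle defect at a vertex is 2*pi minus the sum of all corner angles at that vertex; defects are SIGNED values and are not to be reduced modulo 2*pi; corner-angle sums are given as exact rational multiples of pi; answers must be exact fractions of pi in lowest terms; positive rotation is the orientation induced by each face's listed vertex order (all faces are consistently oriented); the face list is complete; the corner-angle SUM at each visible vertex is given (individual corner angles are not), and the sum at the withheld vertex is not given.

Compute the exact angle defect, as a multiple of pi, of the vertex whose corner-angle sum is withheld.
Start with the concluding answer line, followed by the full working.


Answer: defect(P5) = pi

V = 6, E = 12, F = 8; chi = V - E + F = 2
Gauss-Bonnet: total defect = 2*pi*chi = 4*pi; visible defects sum to 3*pi


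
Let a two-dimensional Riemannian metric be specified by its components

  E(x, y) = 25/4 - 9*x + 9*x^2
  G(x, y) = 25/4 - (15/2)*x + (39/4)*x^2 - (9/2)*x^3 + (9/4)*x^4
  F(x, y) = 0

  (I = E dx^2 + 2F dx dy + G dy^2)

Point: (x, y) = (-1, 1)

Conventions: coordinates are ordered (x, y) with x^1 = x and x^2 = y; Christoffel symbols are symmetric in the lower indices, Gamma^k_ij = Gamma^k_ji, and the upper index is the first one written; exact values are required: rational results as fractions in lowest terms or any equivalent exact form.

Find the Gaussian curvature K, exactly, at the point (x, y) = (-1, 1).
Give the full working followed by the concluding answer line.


E = 97/4, F = 0, G = 121/4, EG - F^2 = 11737/16 at the point
E_x = -27, E_y = 0, F_x = 0, F_y = 0, G_x = -99/2, G_y = 0
E_yy = 0, F_xy = 0, G_xx = 147/2
By Brioschi, K is (det M1 - det M2) divided by (EG - F^2) squared.
M1 = [[-E_yy/2 + F_xy - G_xx/2, E_x/2, F_x - E_y/2], [F_y - G_x/2, E, F], [G_y/2, F, G]] = [[-147/4, -27/2, 0], [99/4, 97/4, 0], [0, 0, 121/4]]; det M1 = -1078473/64
M2 = [[0, E_y/2, G_x/2], [E_y/2, E, F], [G_x/2, F, G]] = [[0, 0, -99/4], [0, 97/4, 0], [-99/4, 0, 121/4]]; det M2 = -950697/64
det M1 - det M2 = -3993/2; K = -3993/2 / (11737/16)^2 = -384/103499

Answer: K = -384/103499


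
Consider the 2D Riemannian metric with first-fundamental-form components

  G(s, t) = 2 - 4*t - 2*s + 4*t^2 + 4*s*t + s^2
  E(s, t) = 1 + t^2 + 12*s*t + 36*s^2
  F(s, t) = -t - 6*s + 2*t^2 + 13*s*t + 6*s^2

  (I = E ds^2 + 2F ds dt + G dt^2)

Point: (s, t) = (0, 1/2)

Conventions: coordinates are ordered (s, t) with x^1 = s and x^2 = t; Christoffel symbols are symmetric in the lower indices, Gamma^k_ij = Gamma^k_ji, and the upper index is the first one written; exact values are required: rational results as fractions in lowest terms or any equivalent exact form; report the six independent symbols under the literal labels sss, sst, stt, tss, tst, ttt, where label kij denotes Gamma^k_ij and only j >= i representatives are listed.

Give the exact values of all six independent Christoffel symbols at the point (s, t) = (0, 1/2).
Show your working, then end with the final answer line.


E = 5/4, F = 0, G = 1 at the point
E_s = 6, E_t = 1, F_s = 1/2, F_t = 1, G_s = 0, G_t = 0
EG - F^2 = 5/4;  g^inv = (4/5) * [[1, 0], [0, 5/4]]
first-kind symbols [ij,l] = (1/2)(d_i g_jl + d_j g_il - d_l g_ij): [ss,s] = E_s/2 = 3, [ss,t] = F_s - E_t/2 = 0, [st,s] = E_t/2 = 1/2, [st,t] = G_s/2 = 0, [tt,s] = F_t - G_s/2 = 1, [tt,t] = G_t/2 = 0
Gamma^s_ij = (G*[ij,s] - F*[ij,t])/(EG - F^2), Gamma^t_ij = (E*[ij,t] - F*[ij,s])/(EG - F^2)

Answer: Gamma_sss = 12/5, Gamma_sst = 2/5, Gamma_stt = 4/5, Gamma_tss = 0, Gamma_tst = 0, Gamma_ttt = 0


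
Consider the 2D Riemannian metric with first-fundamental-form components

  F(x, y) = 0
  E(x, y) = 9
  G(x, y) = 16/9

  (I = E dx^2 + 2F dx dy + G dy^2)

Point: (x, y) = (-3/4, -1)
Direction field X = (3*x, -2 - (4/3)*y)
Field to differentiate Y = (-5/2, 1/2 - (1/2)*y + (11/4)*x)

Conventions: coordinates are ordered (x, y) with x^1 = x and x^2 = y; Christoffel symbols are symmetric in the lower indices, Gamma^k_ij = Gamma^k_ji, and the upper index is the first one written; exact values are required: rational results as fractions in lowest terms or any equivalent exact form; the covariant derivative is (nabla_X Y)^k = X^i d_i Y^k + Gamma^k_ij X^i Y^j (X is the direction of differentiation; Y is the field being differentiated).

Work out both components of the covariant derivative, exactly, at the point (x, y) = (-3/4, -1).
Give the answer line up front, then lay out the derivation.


Answer: (nabla_X Y)^x = 0, (nabla_X Y)^y = -281/48

E = 9, F = 0, G = 16/9 at the point
E_x = 0, E_y = 0, F_x = 0, F_y = 0, G_x = 0, G_y = 0
EG - F^2 = 16;  g^inv = (1/16) * [[16/9, 0], [0, 9]]
first-kind symbols [ij,l] = (1/2)(d_i g_jl + d_j g_il - d_l g_ij): [xx,x] = E_x/2 = 0, [xx,y] = F_x - E_y/2 = 0, [xy,x] = E_y/2 = 0, [xy,y] = G_x/2 = 0, [yy,x] = F_y - G_x/2 = 0, [yy,y] = G_y/2 = 0
Gamma^x_ij = (G*[ij,x] - F*[ij,y])/(EG - F^2), Gamma^y_ij = (E*[ij,y] - F*[ij,x])/(EG - F^2)
Gamma_xxx = 0, Gamma_xxy = 0, Gamma_xyy = 0, Gamma_yxx = 0, Gamma_yxy = 0, Gamma_yyy = 0
X = (-9/4, -2/3), Y = (-5/2, -17/16) at the point


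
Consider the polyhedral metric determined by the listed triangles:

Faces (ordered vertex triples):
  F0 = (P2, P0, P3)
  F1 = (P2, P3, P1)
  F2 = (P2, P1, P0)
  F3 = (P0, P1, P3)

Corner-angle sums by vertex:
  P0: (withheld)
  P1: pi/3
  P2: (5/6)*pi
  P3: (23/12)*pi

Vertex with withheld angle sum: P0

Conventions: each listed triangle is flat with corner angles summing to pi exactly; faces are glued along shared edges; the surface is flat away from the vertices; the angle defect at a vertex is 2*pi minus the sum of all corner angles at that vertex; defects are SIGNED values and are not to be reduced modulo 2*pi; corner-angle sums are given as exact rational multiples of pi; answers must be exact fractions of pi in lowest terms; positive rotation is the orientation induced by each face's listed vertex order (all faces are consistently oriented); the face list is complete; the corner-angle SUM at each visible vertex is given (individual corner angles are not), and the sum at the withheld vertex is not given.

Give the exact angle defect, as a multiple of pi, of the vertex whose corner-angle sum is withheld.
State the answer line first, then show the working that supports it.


Answer: defect(P0) = (13/12)*pi

V = 4, E = 6, F = 4; chi = V - E + F = 2
Gauss-Bonnet: total defect = 2*pi*chi = 4*pi; visible defects sum to (35/12)*pi


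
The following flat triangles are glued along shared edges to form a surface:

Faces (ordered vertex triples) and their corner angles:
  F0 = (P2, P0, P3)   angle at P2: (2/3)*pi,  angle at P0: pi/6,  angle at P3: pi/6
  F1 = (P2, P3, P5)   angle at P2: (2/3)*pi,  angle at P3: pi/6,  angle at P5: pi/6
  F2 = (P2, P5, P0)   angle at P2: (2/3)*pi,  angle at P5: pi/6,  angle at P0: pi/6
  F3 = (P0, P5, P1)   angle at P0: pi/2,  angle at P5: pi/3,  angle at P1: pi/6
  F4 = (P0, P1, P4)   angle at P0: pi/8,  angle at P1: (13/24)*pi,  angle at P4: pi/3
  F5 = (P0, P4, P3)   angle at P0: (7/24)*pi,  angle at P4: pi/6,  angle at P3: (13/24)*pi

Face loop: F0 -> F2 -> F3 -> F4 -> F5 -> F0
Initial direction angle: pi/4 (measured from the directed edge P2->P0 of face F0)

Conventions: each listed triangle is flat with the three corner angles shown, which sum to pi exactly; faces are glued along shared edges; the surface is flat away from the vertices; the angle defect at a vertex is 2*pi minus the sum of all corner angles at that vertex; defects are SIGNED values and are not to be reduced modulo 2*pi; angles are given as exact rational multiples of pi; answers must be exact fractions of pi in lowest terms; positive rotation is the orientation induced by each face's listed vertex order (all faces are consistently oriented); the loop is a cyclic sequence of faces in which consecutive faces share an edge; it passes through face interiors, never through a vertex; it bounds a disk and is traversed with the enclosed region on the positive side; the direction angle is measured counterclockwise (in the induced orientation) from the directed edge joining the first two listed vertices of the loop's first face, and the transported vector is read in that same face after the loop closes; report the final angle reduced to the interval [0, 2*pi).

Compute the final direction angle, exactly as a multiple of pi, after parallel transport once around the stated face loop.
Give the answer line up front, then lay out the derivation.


Answer: final direction angle = pi

enclosed vertex P0: corner angles sum to (5/4)*pi, defect = 2*pi - (5/4)*pi = (3/4)*pi
summing the enclosed defects onto the initial angle, mod 2*pi in the induced orientation:
final angle = pi/4 + (3/4)*pi = pi (mod 2*pi)


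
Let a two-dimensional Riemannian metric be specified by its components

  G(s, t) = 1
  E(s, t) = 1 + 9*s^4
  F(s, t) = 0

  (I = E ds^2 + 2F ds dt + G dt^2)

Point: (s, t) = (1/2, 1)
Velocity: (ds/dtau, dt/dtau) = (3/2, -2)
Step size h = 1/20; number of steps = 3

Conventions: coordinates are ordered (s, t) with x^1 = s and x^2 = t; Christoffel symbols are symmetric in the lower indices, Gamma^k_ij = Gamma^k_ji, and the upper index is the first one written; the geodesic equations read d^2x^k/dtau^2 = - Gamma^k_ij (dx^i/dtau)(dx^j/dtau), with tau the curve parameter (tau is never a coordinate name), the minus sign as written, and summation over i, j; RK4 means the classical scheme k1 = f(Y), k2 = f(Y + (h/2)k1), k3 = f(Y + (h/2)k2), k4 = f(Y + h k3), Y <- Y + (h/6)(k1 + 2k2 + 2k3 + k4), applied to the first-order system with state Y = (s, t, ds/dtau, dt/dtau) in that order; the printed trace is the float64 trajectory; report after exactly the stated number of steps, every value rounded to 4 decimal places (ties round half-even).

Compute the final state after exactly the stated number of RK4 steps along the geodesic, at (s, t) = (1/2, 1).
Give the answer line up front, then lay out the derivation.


Answer: s = 0.6910, t = 0.7000, ds/dtau = 1.0734, dt/dtau = -2.0000

f(Y) = (ds/dtau, dt/dtau, -Gamma^s_ij Y'^i Y'^j, -Gamma^t_ij Y'^i Y'^j) with the Gammas evaluated at the stage position; h = 0.050000; intermediate values shown to 6 dp
step 0: s = 0.5000, t = 1.0000, ds/dtau = 1.5000, dt/dtau = -2.0000
step 1:
  k1: at (s, t) = (0.500000, 1.000000), (ds/dtau, dt/dtau) = (1.500000, -2.000000); Gamma_sss = 1.440000, Gamma_sst = 0.000000, Gamma_stt = 0.000000, Gamma_tss = 0.000000, Gamma_tst = 0.000000, Gamma_ttt = 0.000000; k1 = (1.500000, -2.000000, -3.240000, 0.000000)
  k2: at (s, t) = (0.537500, 0.950000), (ds/dtau, dt/dtau) = (1.419000, -2.000000); Gamma_sss = 1.596143, Gamma_sst = 0.000000, Gamma_stt = 0.000000, Gamma_tss = 0.000000, Gamma_tst = 0.000000, Gamma_ttt = 0.000000; k2 = (1.419000, -2.000000, -3.213931, 0.000000)
  k3: at (s, t) = (0.535475, 0.950000), (ds/dtau, dt/dtau) = (1.419652, -2.000000); Gamma_sss = 1.588381, Gamma_sst = 0.000000, Gamma_stt = 0.000000, Gamma_tss = 0.000000, Gamma_tst = 0.000000, Gamma_ttt = 0.000000; k3 = (1.419652, -2.000000, -3.201240, 0.000000)
  k4: at (s, t) = (0.570983, 0.900000), (ds/dtau, dt/dtau) = (1.339938, -2.000000); Gamma_sss = 1.712526, Gamma_sst = 0.000000, Gamma_stt = 0.000000, Gamma_tss = 0.000000, Gamma_tst = 0.000000, Gamma_ttt = 0.000000; k4 = (1.339938, -2.000000, -3.074728, 0.000000)
  Y <- Y + (h/6)(k1 + 2k2 + 2k3 + k4): s = 0.5710, t = 0.9000, ds/dtau = 1.3405, dt/dtau = -2.0000
step 2:
  k1: at (s, t) = (0.570977, 0.900000), (ds/dtau, dt/dtau) = (1.340458, -2.000000); Gamma_sss = 1.712509, Gamma_sst = 0.000000, Gamma_stt = 0.000000, Gamma_tss = 0.000000, Gamma_tst = 0.000000, Gamma_ttt = 0.000000; k1 = (1.340458, -2.000000, -3.077082, 0.000000)
  k2: at (s, t) = (0.604488, 0.850000), (ds/dtau, dt/dtau) = (1.263531, -2.000000); Gamma_sss = 1.805840, Gamma_sst = 0.000000, Gamma_stt = 0.000000, Gamma_tss = 0.000000, Gamma_tst = 0.000000, Gamma_ttt = 0.000000; k2 = (1.263531, -2.000000, -2.883041, 0.000000)
  k3: at (s, t) = (0.602565, 0.850000), (ds/dtau, dt/dtau) = (1.268382, -2.000000); Gamma_sss = 1.801110, Gamma_sst = 0.000000, Gamma_stt = 0.000000, Gamma_tss = 0.000000, Gamma_tst = 0.000000, Gamma_ttt = 0.000000; k3 = (1.268382, -2.000000, -2.897611, 0.000000)
  k4: at (s, t) = (0.634396, 0.800000), (ds/dtau, dt/dtau) = (1.195577, -2.000000); Gamma_sss = 1.869887, Gamma_sst = 0.000000, Gamma_stt = 0.000000, Gamma_tss = 0.000000, Gamma_tst = 0.000000, Gamma_ttt = 0.000000; k4 = (1.195577, -2.000000, -2.672826, 0.000000)
  Y <- Y + (h/6)(k1 + 2k2 + 2k3 + k4): s = 0.6343, t = 0.8000, ds/dtau = 1.1962, dt/dtau = -2.0000
step 3:
  k1: at (s, t) = (0.634309, 0.800000), (ds/dtau, dt/dtau) = (1.196198, -2.000000); Gamma_sss = 1.869726, Gamma_sst = 0.000000, Gamma_stt = 0.000000, Gamma_tss = 0.000000, Gamma_tst = 0.000000, Gamma_ttt = 0.000000; k1 = (1.196198, -2.000000, -2.675371, 0.000000)
  k2: at (s, t) = (0.664214, 0.750000), (ds/dtau, dt/dtau) = (1.129313, -2.000000); Gamma_sss = 1.916841, Gamma_sst = 0.000000, Gamma_stt = 0.000000, Gamma_tss = 0.000000, Gamma_tst = 0.000000, Gamma_ttt = 0.000000; k2 = (1.129313, -2.000000, -2.444640, 0.000000)
  k3: at (s, t) = (0.662542, 0.750000), (ds/dtau, dt/dtau) = (1.135082, -2.000000); Gamma_sss = 1.914628, Gamma_sst = 0.000000, Gamma_stt = 0.000000, Gamma_tss = 0.000000, Gamma_tst = 0.000000, Gamma_ttt = 0.000000; k3 = (1.135082, -2.000000, -2.466826, 0.000000)
  k4: at (s, t) = (0.691063, 0.700000), (ds/dtau, dt/dtau) = (1.072856, -2.000000); Gamma_sss = 1.946031, Gamma_sst = 0.000000, Gamma_stt = 0.000000, Gamma_tss = 0.000000, Gamma_tst = 0.000000, Gamma_ttt = 0.000000; k4 = (1.072856, -2.000000, -2.239922, 0.000000)
  Y <- Y + (h/6)(k1 + 2k2 + 2k3 + k4): s = 0.6910, t = 0.7000, ds/dtau = 1.0734, dt/dtau = -2.0000


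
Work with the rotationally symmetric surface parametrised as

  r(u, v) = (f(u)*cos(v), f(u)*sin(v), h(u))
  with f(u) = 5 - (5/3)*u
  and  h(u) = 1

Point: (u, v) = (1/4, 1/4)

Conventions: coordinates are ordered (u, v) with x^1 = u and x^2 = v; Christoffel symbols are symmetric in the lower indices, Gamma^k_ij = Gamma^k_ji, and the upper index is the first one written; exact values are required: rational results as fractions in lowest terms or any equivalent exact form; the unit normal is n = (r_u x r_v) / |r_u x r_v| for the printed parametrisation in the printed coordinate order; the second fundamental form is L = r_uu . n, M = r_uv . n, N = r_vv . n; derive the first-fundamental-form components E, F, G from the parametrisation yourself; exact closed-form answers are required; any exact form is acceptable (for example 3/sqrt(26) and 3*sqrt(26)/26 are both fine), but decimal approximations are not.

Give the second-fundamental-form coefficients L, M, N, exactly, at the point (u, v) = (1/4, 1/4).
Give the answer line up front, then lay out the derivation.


Answer: L = 0, M = 0, N = 0

f = 55/12, f' = -5/3, f'' = 0, h' = 0, h'' = 0
E = 25/9, F = 0, G = 3025/144; answer radicand W^2 = 25/9
unnormalised second-form numerators: l = 0, m = 0, n = 0; L = l/sqrt(25/9), and similarly M = m/sqrt(W^2), N = n/sqrt(W^2)


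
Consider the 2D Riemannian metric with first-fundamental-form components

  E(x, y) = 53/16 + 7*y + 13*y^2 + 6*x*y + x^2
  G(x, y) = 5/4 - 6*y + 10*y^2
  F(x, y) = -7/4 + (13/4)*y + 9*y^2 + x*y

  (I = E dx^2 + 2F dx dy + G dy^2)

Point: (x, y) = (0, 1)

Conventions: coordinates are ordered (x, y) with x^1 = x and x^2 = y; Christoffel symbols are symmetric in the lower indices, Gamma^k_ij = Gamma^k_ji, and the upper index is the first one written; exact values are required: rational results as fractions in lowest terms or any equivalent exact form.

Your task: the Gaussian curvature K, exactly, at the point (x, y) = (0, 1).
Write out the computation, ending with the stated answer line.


E = 373/16, F = 21/2, G = 21/4, EG - F^2 = 777/64 at the point
E_x = 6, E_y = 33, F_x = 1, F_y = 85/4, G_x = 0, G_y = 14
E_yy = 26, F_xy = 1, G_xx = 0
Apply the Brioschi formula K = (det M1 - det M2)/(EG - F^2)^2 over the derivative matrices of E, F, G.
M1 = [[-E_yy/2 + F_xy - G_xx/2, E_x/2, F_x - E_y/2], [F_y - G_x/2, E, F], [G_y/2, F, G]] = [[-12, 3, -31/2], [85/4, 373/16, 21/2], [7, 21/2, 21/4]]; det M1 = -38045/32
M2 = [[0, E_y/2, G_x/2], [E_y/2, E, F], [G_x/2, F, G]] = [[0, 33/2, 0], [33/2, 373/16, 21/2], [0, 21/2, 21/4]]; det M2 = -22869/16
det M1 - det M2 = 7693/32; K = 7693/32 / (777/64)^2 = 20096/12321

Answer: K = 20096/12321


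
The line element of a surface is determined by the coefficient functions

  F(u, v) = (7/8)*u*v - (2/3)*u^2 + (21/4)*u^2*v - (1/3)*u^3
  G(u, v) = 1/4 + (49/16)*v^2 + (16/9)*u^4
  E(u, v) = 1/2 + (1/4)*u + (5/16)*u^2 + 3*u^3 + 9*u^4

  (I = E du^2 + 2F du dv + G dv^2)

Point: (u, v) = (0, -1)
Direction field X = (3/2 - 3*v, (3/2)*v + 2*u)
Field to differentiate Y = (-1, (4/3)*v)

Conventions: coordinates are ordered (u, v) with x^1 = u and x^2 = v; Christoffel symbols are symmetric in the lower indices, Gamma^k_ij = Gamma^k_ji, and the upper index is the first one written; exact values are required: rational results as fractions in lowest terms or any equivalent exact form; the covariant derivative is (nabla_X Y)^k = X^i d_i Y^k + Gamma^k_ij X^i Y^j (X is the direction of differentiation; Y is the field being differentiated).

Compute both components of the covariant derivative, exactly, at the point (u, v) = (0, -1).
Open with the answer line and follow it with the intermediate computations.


Answer: (nabla_X Y)^u = -9/8, (nabla_X Y)^v = -141/53

E = 1/2, F = 0, G = 53/16 at the point
E_u = 1/4, E_v = 0, F_u = -7/8, F_v = 0, G_u = 0, G_v = -49/8
EG - F^2 = 53/32;  g^inv = (32/53) * [[53/16, 0], [0, 1/2]]
first-kind symbols [ij,l] = (1/2)(d_i g_jl + d_j g_il - d_l g_ij): [uu,u] = E_u/2 = 1/8, [uu,v] = F_u - E_v/2 = -7/8, [uv,u] = E_v/2 = 0, [uv,v] = G_u/2 = 0, [vv,u] = F_v - G_u/2 = 0, [vv,v] = G_v/2 = -49/16
Gamma^u_ij = (G*[ij,u] - F*[ij,v])/(EG - F^2), Gamma^v_ij = (E*[ij,v] - F*[ij,u])/(EG - F^2)
Gamma_uuu = 1/4, Gamma_uuv = 0, Gamma_uvv = 0, Gamma_vuu = -14/53, Gamma_vuv = 0, Gamma_vvv = -49/53
X = (9/2, -3/2), Y = (-1, -4/3) at the point


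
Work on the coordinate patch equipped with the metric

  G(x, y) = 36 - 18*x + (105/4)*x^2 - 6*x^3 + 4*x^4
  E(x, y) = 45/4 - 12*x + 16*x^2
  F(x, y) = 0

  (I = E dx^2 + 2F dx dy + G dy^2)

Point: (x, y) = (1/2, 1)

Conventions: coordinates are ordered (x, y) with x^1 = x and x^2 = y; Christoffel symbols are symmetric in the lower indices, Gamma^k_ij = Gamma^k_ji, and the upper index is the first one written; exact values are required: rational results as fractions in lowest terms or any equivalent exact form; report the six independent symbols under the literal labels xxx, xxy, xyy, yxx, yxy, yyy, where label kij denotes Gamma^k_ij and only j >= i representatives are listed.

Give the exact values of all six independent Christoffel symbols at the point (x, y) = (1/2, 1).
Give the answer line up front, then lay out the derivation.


Answer: Gamma_xxx = 8/37, Gamma_xxy = 0, Gamma_xyy = -23/74, Gamma_yxx = 0, Gamma_yxy = 2/23, Gamma_yyy = 0

E = 37/4, F = 0, G = 529/16 at the point
E_x = 4, E_y = 0, F_x = 0, F_y = 0, G_x = 23/4, G_y = 0
EG - F^2 = 19573/64;  g^inv = (64/19573) * [[529/16, 0], [0, 37/4]]
first-kind symbols [ij,l] = (1/2)(d_i g_jl + d_j g_il - d_l g_ij): [xx,x] = E_x/2 = 2, [xx,y] = F_x - E_y/2 = 0, [xy,x] = E_y/2 = 0, [xy,y] = G_x/2 = 23/8, [yy,x] = F_y - G_x/2 = -23/8, [yy,y] = G_y/2 = 0
Gamma^x_ij = (G*[ij,x] - F*[ij,y])/(EG - F^2), Gamma^y_ij = (E*[ij,y] - F*[ij,x])/(EG - F^2)


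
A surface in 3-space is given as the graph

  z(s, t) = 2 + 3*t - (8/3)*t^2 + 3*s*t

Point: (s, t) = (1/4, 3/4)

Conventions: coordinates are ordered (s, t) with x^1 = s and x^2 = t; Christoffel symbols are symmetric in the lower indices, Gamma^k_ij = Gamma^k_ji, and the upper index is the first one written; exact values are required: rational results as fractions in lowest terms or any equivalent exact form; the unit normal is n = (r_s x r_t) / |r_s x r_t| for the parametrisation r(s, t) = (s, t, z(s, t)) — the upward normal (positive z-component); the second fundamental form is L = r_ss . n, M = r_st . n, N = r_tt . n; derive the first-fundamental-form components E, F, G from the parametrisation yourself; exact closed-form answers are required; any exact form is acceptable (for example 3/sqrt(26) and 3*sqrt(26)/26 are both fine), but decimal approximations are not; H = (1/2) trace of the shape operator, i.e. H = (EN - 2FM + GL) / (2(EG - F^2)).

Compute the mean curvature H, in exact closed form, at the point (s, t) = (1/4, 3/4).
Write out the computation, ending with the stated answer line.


z_s = 9/4, z_t = -1/4, z_ss = 0, z_st = 3, z_tt = -16/3
E = 97/16, F = -9/16, G = 17/16; answer radicand W^2 = 49/8
unnormalised second-form numerators: l = 0, m = 3, n = -16/3; L = l/sqrt(49/8), and similarly M = m/sqrt(W^2), N = n/sqrt(W^2)
H = (E*n - 2*F*m + G*l) / (2*(EG - F^2)*sqrt(W^2)); E*n - 2*F*m + G*l = -695/24, EG - F^2 = 49/8, so H = (-695/294)/sqrt(49/8)

Answer: H = -695*sqrt(2)/1029


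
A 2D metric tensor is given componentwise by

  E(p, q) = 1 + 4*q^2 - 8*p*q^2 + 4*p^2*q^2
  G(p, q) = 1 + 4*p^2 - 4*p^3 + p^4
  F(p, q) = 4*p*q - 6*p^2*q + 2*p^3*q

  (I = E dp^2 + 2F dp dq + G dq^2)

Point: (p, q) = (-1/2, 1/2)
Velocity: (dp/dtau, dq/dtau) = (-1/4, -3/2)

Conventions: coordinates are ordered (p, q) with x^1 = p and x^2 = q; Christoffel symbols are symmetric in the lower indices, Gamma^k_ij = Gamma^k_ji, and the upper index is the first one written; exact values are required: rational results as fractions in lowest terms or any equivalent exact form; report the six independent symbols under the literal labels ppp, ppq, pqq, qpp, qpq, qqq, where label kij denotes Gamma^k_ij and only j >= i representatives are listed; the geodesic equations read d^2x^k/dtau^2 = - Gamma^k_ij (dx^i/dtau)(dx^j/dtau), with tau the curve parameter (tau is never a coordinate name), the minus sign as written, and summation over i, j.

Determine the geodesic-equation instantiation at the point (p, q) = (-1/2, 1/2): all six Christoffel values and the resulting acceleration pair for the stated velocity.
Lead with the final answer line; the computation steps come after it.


Answer: Gamma_ppp = -24/77, Gamma_ppq = 72/77, Gamma_pqq = 0, Gamma_qpp = 20/77, Gamma_qpq = -60/77, Gamma_qqq = 0; accelerations (d^2p/dtau^2, d^2q/dtau^2) = (-15/22, 25/44)

E = 13/4, F = -15/8, G = 41/16 at the point
E_p = -3, E_q = 9, F_p = 23/4, F_q = -15/4, G_p = -15/2, G_q = 0
EG - F^2 = 77/16;  g^inv = (16/77) * [[41/16, 15/8], [15/8, 13/4]]
first-kind symbols [ij,l] = (1/2)(d_i g_jl + d_j g_il - d_l g_ij): [pp,p] = E_p/2 = -3/2, [pp,q] = F_p - E_q/2 = 5/4, [pq,p] = E_q/2 = 9/2, [pq,q] = G_p/2 = -15/4, [qq,p] = F_q - G_p/2 = 0, [qq,q] = G_q/2 = 0
Gamma^p_ij = (G*[ij,p] - F*[ij,q])/(EG - F^2), Gamma^q_ij = (E*[ij,q] - F*[ij,p])/(EG - F^2)
Gamma_ppp = -24/77, Gamma_ppq = 72/77, Gamma_pqq = 0, Gamma_qpp = 20/77, Gamma_qpq = -60/77, Gamma_qqq = 0
d^2p/dtau^2 = -(Gamma_ppp*(-1/4)^2 + 2*Gamma_ppq*(-1/4)*(-3/2) + Gamma_pqq*(-3/2)^2) = -15/22
d^2q/dtau^2 = -(Gamma_qpp*(-1/4)^2 + 2*Gamma_qpq*(-1/4)*(-3/2) + Gamma_qqq*(-3/2)^2) = 25/44


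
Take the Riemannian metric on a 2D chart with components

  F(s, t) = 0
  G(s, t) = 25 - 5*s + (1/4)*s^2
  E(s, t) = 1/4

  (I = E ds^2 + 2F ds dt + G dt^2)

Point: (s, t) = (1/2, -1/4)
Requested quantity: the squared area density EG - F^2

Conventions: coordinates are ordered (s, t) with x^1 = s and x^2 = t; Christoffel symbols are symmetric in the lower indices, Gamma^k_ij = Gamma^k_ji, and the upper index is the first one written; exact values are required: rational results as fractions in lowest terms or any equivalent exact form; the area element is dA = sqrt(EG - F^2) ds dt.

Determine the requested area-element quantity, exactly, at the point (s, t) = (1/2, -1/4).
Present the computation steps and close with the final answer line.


E = 1/4, F = 0, G = 361/16; EG - F^2 = 361/64

Answer: EG - F^2 = 361/64


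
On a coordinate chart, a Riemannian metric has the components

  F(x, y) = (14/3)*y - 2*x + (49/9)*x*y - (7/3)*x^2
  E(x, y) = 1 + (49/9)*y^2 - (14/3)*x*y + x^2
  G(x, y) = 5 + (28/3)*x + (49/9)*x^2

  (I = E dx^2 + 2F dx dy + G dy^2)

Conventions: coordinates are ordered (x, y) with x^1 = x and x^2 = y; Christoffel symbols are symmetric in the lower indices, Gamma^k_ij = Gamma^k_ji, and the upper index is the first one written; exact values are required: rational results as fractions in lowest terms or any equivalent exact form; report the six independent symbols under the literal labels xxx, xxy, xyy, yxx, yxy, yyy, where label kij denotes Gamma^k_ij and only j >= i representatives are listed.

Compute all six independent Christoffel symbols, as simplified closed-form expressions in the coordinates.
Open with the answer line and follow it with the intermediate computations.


Answer: Gamma_xxx = (9*x - 21*y)/(58*x^2 - 42*x*y + 84*x + 49*y^2 + 45), Gamma_xxy = (-21*x + 49*y)/(58*x^2 - 42*x*y + 84*x + 49*y^2 + 45), Gamma_xyy = 0, Gamma_yxx = (-21*x - 18)/(58*x^2 - 42*x*y + 84*x + 49*y^2 + 45), Gamma_yxy = (49*x + 42)/(58*x^2 - 42*x*y + 84*x + 49*y^2 + 45), Gamma_yyy = 0

E = 1 + (49/9)*y^2 - (14/3)*x*y + x^2; F = (14/3)*y - 2*x + (49/9)*x*y - (7/3)*x^2; G = 5 + (28/3)*x + (49/9)*x^2
Gamma^k_ij = (1/2) g^{kl} (d_i g_jl + d_j g_il - d_l g_ij), with g^inv = (1/(EG-F^2)) [[G, -F], [-F, E]]
first partials: E_x = -(14/3)*y + 2*x, E_y = (98/9)*y - (14/3)*x, F_x = -2 + (49/9)*y - (14/3)*x, F_y = 14/3 + (49/9)*x, G_x = 28/3 + (98/9)*x, G_y = 0
D = EG - F^2 = 5 + (28/3)*x + (49/9)*y^2 - (14/3)*x*y + (58/9)*x^2
expanded: Gamma^x_xx = (G E_x - 2F F_x + F E_y)/(2D), Gamma^x_xy = (G E_y - F G_x)/(2D), Gamma^x_yy = (2G F_y - G G_x - F G_y)/(2D), Gamma^y_xx = (2E F_x - E E_y - F E_x)/(2D), Gamma^y_xy = (E G_x - F E_y)/(2D), Gamma^y_yy = (E G_y - 2F F_y + F G_x)/(2D); substitute and cancel common factors


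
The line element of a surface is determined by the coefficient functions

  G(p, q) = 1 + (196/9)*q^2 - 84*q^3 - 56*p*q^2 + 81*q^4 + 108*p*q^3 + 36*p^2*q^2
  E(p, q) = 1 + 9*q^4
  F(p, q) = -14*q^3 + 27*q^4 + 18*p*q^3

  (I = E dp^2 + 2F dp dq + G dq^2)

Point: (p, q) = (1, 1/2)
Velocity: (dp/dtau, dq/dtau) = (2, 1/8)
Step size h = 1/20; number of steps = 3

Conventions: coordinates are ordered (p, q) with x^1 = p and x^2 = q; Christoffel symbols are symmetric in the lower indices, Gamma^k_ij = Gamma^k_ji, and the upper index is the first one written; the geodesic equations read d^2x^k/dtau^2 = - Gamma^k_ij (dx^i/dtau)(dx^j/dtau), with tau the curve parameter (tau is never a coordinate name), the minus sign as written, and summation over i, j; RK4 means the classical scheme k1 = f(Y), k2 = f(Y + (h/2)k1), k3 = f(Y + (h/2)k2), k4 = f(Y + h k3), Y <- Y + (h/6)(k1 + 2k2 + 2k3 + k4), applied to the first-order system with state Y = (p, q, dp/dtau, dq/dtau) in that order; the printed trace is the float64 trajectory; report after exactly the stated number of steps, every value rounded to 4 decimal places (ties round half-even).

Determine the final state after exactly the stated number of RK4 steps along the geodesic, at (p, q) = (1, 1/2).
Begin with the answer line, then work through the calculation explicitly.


Answer: p = 1.2990, q = 0.5145, dp/dtau = 1.9886, dq/dtau = 0.0751

f(Y) = (dp/dtau, dq/dtau, -Gamma^p_ij Y'^i Y'^j, -Gamma^q_ij Y'^i Y'^j) with the Gammas evaluated at the stage position; h = 0.050000; intermediate values shown to 6 dp
step 0: p = 1.0000, q = 0.5000, dp/dtau = 2.0000, dq/dtau = 0.1250
step 1:
  k1: at (p, q) = (1.000000, 0.500000), (dp/dtau, dq/dtau) = (2.000000, 0.125000); Gamma_ppp = 0.000000, Gamma_ppq = 0.223448, Gamma_pqq = 0.769655, Gamma_qpp = 0.000000, Gamma_qpq = 0.868966, Gamma_qqq = 2.993103; k1 = (2.000000, 0.125000, -0.123750, -0.481250)
  k2: at (p, q) = (1.050000, 0.503125), (dp/dtau, dq/dtau) = (1.996906, 0.112969); Gamma_ppp = 0.000000, Gamma_ppq = 0.204928, Gamma_pqq = 0.725665, Gamma_qpp = 0.000000, Gamma_qpq = 0.836544, Gamma_qqq = 2.962254; k2 = (1.996906, 0.112969, -0.101720, -0.415233)
  k3: at (p, q) = (1.049923, 0.502824), (dp/dtau, dq/dtau) = (1.997457, 0.114619); Gamma_ppp = 0.000000, Gamma_ppq = 0.204978, Gamma_pqq = 0.725874, Gamma_qpp = 0.000000, Gamma_qpq = 0.836815, Gamma_qqq = 2.963357; k3 = (1.997457, 0.114619, -0.103394, -0.422104)
  k4: at (p, q) = (1.099873, 0.505731), (dp/dtau, dq/dtau) = (1.994830, 0.103895); Gamma_ppp = 0.000000, Gamma_ppq = 0.188643, Gamma_pqq = 0.686075, Gamma_qpp = 0.000000, Gamma_qpq = 0.806220, Gamma_qqq = 2.932134; k4 = (1.994830, 0.103895, -0.085599, -0.365832)
  Y <- Y + (h/6)(k1 + 2k2 + 2k3 + k4): p = 1.0999, q = 0.5057, dp/dtau = 1.9948, dq/dtau = 0.1040
step 2:
  k1: at (p, q) = (1.099863, 0.505701), (dp/dtau, dq/dtau) = (1.994837, 0.103985); Gamma_ppp = 0.000000, Gamma_ppq = 0.188648, Gamma_pqq = 0.686096, Gamma_qpp = 0.000000, Gamma_qpq = 0.806248, Gamma_qqq = 2.932249; k1 = (1.994837, 0.103985, -0.085683, -0.366192)
  k2: at (p, q) = (1.149734, 0.508300), (dp/dtau, dq/dtau) = (1.992695, 0.094831); Gamma_ppp = 0.000000, Gamma_ppq = 0.174197, Gamma_pqq = 0.650062, Gamma_qpp = 0.000000, Gamma_qpq = 0.777533, Gamma_qqq = 2.901569; k2 = (1.992695, 0.094831, -0.071681, -0.319952)
  k3: at (p, q) = (1.149680, 0.508071), (dp/dtau, dq/dtau) = (1.993045, 0.095987); Gamma_ppp = 0.000000, Gamma_ppq = 0.174221, Gamma_pqq = 0.650192, Gamma_qpp = 0.000000, Gamma_qpq = 0.777720, Gamma_qqq = 2.902442; k3 = (1.993045, 0.095987, -0.072650, -0.324306)
  k4: at (p, q) = (1.199515, 0.510500), (dp/dtau, dq/dtau) = (1.991204, 0.087770); Gamma_ppp = 0.000000, Gamma_ppq = 0.161360, Gamma_pqq = 0.617384, Gamma_qpp = 0.000000, Gamma_qpq = 0.750688, Gamma_qqq = 2.872226; k4 = (1.991204, 0.087770, -0.061157, -0.284519)
  Y <- Y + (h/6)(k1 + 2k2 + 2k3 + k4): p = 1.1995, q = 0.5105, dp/dtau = 1.9912, dq/dtau = 0.0878
step 3:
  k1: at (p, q) = (1.199509, 0.510479), (dp/dtau, dq/dtau) = (1.991208, 0.087825); Gamma_ppp = 0.000000, Gamma_ppq = 0.161362, Gamma_pqq = 0.617396, Gamma_qpp = 0.000000, Gamma_qpq = 0.750705, Gamma_qqq = 2.872308; k1 = (1.991208, 0.087825, -0.061200, -0.284719)
  k2: at (p, q) = (1.249289, 0.512674), (dp/dtau, dq/dtau) = (1.989678, 0.080707); Gamma_ppp = 0.000000, Gamma_ppq = 0.149879, Gamma_pqq = 0.587483, Gamma_qpp = 0.000000, Gamma_qpq = 0.725328, Gamma_qqq = 2.843077; k2 = (1.989678, 0.080707, -0.051962, -0.251467)
  k3: at (p, q) = (1.249251, 0.512497), (dp/dtau, dq/dtau) = (1.989909, 0.081538); Gamma_ppp = 0.000000, Gamma_ppq = 0.149891, Gamma_pqq = 0.587566, Gamma_qpp = 0.000000, Gamma_qpq = 0.725459, Gamma_qqq = 2.843767; k3 = (1.989909, 0.081538, -0.052547, -0.254324)
  k4: at (p, q) = (1.299004, 0.514556), (dp/dtau, dq/dtau) = (1.988580, 0.075109); Gamma_ppp = 0.000000, Gamma_ppq = 0.139589, Gamma_pqq = 0.560166, Gamma_qpp = 0.000000, Gamma_qpq = 0.701564, Gamma_qqq = 2.815352; k4 = (1.988580, 0.075109, -0.044858, -0.225454)
  Y <- Y + (h/6)(k1 + 2k2 + 2k3 + k4): p = 1.2990, q = 0.5145, dp/dtau = 1.9886, dq/dtau = 0.0751


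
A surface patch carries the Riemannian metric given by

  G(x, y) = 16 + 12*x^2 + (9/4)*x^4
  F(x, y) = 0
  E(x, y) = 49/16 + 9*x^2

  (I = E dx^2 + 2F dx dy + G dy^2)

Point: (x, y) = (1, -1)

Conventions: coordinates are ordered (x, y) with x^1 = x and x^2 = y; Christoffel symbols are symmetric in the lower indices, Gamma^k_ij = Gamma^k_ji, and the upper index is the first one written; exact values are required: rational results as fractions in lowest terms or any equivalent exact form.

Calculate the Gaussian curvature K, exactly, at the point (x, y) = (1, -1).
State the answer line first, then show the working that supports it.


Answer: K = -4704/409739

E = 193/16, F = 0, G = 121/4, EG - F^2 = 23353/64 at the point
E_x = 18, E_y = 0, F_x = 0, F_y = 0, G_x = 33, G_y = 0
E_yy = 0, F_xy = 0, G_xx = 51
K follows from Brioschi's formula, (det M1 - det M2)/(EG - F^2)^2.
M1 = [[-E_yy/2 + F_xy - G_xx/2, E_x/2, F_x - E_y/2], [F_y - G_x/2, E, F], [G_y/2, F, G]] = [[-51/2, 9, 0], [-33/2, 193/16, 0], [0, 0, 121/4]]; det M1 = -616011/128
M2 = [[0, E_y/2, G_x/2], [E_y/2, E, F], [G_x/2, F, G]] = [[0, 0, 33/2], [0, 193/16, 0], [33/2, 0, 121/4]]; det M2 = -210177/64
det M1 - det M2 = -195657/128; K = -195657/128 / (23353/64)^2 = -4704/409739


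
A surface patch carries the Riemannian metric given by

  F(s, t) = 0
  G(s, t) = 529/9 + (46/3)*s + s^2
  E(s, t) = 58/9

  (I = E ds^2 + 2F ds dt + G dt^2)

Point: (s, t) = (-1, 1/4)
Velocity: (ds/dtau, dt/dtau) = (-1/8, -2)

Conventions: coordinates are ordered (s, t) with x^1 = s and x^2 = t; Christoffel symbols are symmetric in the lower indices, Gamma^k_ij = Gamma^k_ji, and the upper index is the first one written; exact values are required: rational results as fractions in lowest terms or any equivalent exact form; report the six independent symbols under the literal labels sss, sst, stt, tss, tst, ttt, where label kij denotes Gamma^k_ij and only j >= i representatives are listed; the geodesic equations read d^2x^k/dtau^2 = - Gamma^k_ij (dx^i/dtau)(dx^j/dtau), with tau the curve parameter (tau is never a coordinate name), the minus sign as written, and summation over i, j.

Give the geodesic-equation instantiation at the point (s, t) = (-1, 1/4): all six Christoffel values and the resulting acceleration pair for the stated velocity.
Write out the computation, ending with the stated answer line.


E = 58/9, F = 0, G = 400/9 at the point
E_s = 0, E_t = 0, F_s = 0, F_t = 0, G_s = 40/3, G_t = 0
EG - F^2 = 23200/81;  g^inv = (81/23200) * [[400/9, 0], [0, 58/9]]
first-kind symbols [ij,l] = (1/2)(d_i g_jl + d_j g_il - d_l g_ij): [ss,s] = E_s/2 = 0, [ss,t] = F_s - E_t/2 = 0, [st,s] = E_t/2 = 0, [st,t] = G_s/2 = 20/3, [tt,s] = F_t - G_s/2 = -20/3, [tt,t] = G_t/2 = 0
Gamma^s_ij = (G*[ij,s] - F*[ij,t])/(EG - F^2), Gamma^t_ij = (E*[ij,t] - F*[ij,s])/(EG - F^2)
Gamma_sss = 0, Gamma_sst = 0, Gamma_stt = -30/29, Gamma_tss = 0, Gamma_tst = 3/20, Gamma_ttt = 0
d^2s/dtau^2 = -(Gamma_sss*(-1/8)^2 + 2*Gamma_sst*(-1/8)*(-2) + Gamma_stt*(-2)^2) = 120/29
d^2t/dtau^2 = -(Gamma_tss*(-1/8)^2 + 2*Gamma_tst*(-1/8)*(-2) + Gamma_ttt*(-2)^2) = -3/40

Answer: Gamma_sss = 0, Gamma_sst = 0, Gamma_stt = -30/29, Gamma_tss = 0, Gamma_tst = 3/20, Gamma_ttt = 0; accelerations (d^2s/dtau^2, d^2t/dtau^2) = (120/29, -3/40)


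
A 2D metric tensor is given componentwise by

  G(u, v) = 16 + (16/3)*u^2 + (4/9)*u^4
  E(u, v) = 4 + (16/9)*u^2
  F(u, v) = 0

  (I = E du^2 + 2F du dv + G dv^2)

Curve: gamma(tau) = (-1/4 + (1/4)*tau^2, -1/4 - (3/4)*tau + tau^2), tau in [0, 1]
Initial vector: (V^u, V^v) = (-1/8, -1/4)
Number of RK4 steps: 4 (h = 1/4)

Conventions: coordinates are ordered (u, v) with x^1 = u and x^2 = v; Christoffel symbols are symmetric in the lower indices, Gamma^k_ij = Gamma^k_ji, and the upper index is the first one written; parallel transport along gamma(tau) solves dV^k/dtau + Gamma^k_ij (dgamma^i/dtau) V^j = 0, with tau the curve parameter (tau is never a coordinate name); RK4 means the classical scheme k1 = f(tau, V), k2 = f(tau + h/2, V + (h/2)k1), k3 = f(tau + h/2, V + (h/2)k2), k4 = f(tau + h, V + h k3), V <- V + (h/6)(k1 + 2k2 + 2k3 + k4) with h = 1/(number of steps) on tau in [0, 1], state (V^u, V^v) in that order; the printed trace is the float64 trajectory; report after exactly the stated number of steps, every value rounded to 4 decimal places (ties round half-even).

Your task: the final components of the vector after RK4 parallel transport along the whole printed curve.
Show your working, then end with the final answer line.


gamma'(tau) = ((1/2)*tau, -3/4 + 2*tau); f(tau, V)^k = -Gamma^k_ij(gamma(tau)) gamma'^i(tau) V^j; h = 1/4; intermediate values shown to 6 dp
curve data and Christoffel symbols at the stage parameters:
  tau = 0.000000: gamma = (-0.250000, -0.250000), gamma' = (0.000000, -0.750000); Gamma_uuu = -0.108108, Gamma_uuv = 0.000000, Gamma_uvv = 0.327703, Gamma_vuu = 0.000000, Gamma_vuv = -0.082474, Gamma_vvv = 0.000000
  tau = 0.125000: gamma = (-0.246094, -0.328125), gamma' = (0.062500, -0.500000); Gamma_uuu = -0.106508, Gamma_uuv = 0.000000, Gamma_uvv = 0.322750, Gamma_vuu = 0.000000, Gamma_vuv = -0.081212, Gamma_vvv = 0.000000
  tau = 0.250000: gamma = (-0.234375, -0.375000), gamma' = (0.125000, -0.250000); Gamma_uuu = -0.101684, Gamma_uuv = 0.000000, Gamma_uvv = 0.307845, Gamma_vuu = 0.000000, Gamma_vuv = -0.077416, Gamma_vvv = 0.000000
  tau = 0.375000: gamma = (-0.214844, -0.390625), gamma' = (0.187500, 0.000000); Gamma_uuu = -0.093567, Gamma_uuv = 0.000000, Gamma_uvv = 0.282859, Gamma_vuu = 0.000000, Gamma_vuv = -0.071068, Gamma_vvv = 0.000000
  tau = 0.500000: gamma = (-0.187500, -0.375000), gamma' = (0.250000, 0.250000); Gamma_uuu = -0.082051, Gamma_uuv = 0.000000, Gamma_uvv = 0.247596, Gamma_vuu = 0.000000, Gamma_vuv = -0.062136, Gamma_vvv = 0.000000
  tau = 0.625000: gamma = (-0.152344, -0.328125), gamma' = (0.312500, 0.500000); Gamma_uuu = -0.067017, Gamma_uuv = 0.000000, Gamma_uvv = 0.201829, Gamma_vuu = 0.000000, Gamma_vuv = -0.050586, Gamma_vvv = 0.000000
  tau = 0.750000: gamma = (-0.109375, -0.250000), gamma' = (0.375000, 0.750000); Gamma_uuu = -0.048354, Gamma_uuv = 0.000000, Gamma_uvv = 0.145351, Gamma_vuu = 0.000000, Gamma_vuv = -0.036386, Gamma_vvv = 0.000000
  tau = 0.875000: gamma = (-0.058594, -0.140625), gamma' = (0.437500, 1.000000); Gamma_uuu = -0.026002, Gamma_uuv = 0.000000, Gamma_uvv = 0.078051, Gamma_vuu = 0.000000, Gamma_vuv = -0.019520, Gamma_vvv = 0.000000
  tau = 1.000000: gamma = (0.000000, 0.000000), gamma' = (0.500000, 1.250000); Gamma_uuu = 0.000000, Gamma_uuv = 0.000000, Gamma_uvv = 0.000000, Gamma_vuu = 0.000000, Gamma_vuv = 0.000000, Gamma_vvv = 0.000000
step 0: V^u = -0.1250, V^v = -0.2500
step 1: k1 = (-0.061444, 0.007732), k2 = (-0.041071, 0.004124), k3 = (-0.041127, 0.004018), k4 = (-0.020883, 0.000209); V <- V + (h/6)(k1 + 2k2 + 2k3 + k4): V^u = -0.1353, V^v = -0.2490
step 2: k1 = (-0.020882, 0.000209), k2 = (-0.002419, -0.003318), k3 = (-0.002379, -0.003323), k4 = (0.012677, -0.005991); V <- V + (h/6)(k1 + 2k2 + 2k3 + k4): V^u = -0.1360, V^v = -0.2498
step 3: k1 = (0.012671, -0.005993), k2 = (0.022467, -0.007361), k3 = (0.022510, -0.007332), k4 = (0.025065, -0.006992); V <- V + (h/6)(k1 + 2k2 + 2k3 + k4): V^u = -0.1307, V^v = -0.2516
step 4: k1 = (0.025052, -0.006999), k2 = (0.018251, -0.004646), k3 = (0.018218, -0.004660), k4 = (0.000000, 0.000000); V <- V + (h/6)(k1 + 2k2 + 2k3 + k4): V^u = -0.1266, V^v = -0.2526

Answer: V^u = -0.1266, V^v = -0.2526
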